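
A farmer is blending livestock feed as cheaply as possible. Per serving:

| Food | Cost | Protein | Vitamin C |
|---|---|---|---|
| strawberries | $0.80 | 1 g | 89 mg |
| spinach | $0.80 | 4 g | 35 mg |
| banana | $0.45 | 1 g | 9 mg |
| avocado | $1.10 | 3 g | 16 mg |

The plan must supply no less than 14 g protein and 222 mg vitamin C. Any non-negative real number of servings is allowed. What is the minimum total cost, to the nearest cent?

strawberries only: max(14/1, 222/89) = 14 servings → $11.20.
spinach only: max(14/4, 222/35) = 6.343 servings → $5.07.
banana only: max(14/1, 222/9) = 24.67 servings → $11.10.
avocado only: max(14/3, 222/16) = 13.88 servings → $15.26.
strawberries + spinach with both tight: 1.24 servings and 3.19 servings → $3.54.
strawberries + banana with both tight: 1.2 servings and 12.8 servings → $6.72.
strawberries + avocado with both tight: 1.761 servings and 4.08 servings → $5.90.
spinach + banana: the both-tight solution has a negative serving — not a feasible corner.
spinach + avocado: the both-tight solution has a negative serving — not a feasible corner.
banana + avocado: intersection lies outside the first quadrant.
The minimum over all feasible corners is $3.54.

$3.54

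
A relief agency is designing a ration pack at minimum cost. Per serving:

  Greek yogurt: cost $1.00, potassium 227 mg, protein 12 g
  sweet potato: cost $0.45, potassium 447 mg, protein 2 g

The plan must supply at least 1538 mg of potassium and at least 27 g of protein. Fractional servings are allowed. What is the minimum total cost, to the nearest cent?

$2.96

The cheapest plan sits at a corner of the feasible region — with two constraints it uses at most two foods.
Greek yogurt only: max(1538/227, 27/12) = 6.775 servings → $6.78.
sweet potato only: max(1538/447, 27/2) = 13.5 servings → $6.08.
Greek yogurt + sweet potato with both tight: 1.832 servings and 2.511 servings → $2.96.
The minimum over all feasible corners is $2.96.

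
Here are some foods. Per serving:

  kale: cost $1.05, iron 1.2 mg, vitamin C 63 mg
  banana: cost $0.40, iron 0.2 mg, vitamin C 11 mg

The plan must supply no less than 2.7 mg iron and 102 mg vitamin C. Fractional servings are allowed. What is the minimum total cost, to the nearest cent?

An LP optimum is at a vertex; with two nutrient constraints at most two foods are used. Check each candidate.
kale only: max(2.7/1.2, 102/63) = 2.25 servings → $2.36.
banana only: max(2.7/0.2, 102/11) = 13.5 servings → $5.40.
kale + banana: the both-tight solution has a negative serving — not a feasible corner.
So the least-cost plan costs $2.36.

$2.36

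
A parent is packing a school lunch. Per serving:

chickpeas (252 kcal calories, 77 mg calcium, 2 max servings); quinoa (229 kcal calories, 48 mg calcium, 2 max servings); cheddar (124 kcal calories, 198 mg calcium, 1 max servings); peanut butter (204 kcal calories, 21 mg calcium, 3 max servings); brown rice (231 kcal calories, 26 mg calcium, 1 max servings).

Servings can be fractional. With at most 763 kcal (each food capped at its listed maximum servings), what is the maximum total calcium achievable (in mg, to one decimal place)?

380.3 mg

Calcium per kcal: cheddar 1.597, chickpeas 0.3056, quinoa 0.2096, brown rice 0.1126, peanut butter 0.1029.
Take 1 serving of cheddar: uses 124 kcal, +198.0 mg calcium (running total 198.0 mg).
Take 2 servings of chickpeas: uses 504 kcal, +154.0 mg calcium (running total 352.0 mg).
Take 0.5895 servings of quinoa: uses 135 kcal, +28.3 mg calcium (running total 380.3 mg).
Greedy by best ratio exhausts the calories allowance optimally: 380.3 mg.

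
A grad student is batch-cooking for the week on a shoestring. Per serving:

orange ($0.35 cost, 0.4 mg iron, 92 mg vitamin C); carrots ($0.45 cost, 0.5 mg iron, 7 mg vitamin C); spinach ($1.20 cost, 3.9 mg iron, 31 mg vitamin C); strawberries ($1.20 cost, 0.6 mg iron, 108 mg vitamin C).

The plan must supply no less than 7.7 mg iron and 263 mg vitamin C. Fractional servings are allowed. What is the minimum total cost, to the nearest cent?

Check every corner: each single food scaled to meet both minima, and each pair solved so both constraints bind.
orange only: max(7.7/0.4, 263/92) = 19.25 servings → $6.74.
carrots only: max(7.7/0.5, 263/7) = 37.57 servings → $16.91.
spinach only: max(7.7/3.9, 263/31) = 8.484 servings → $10.18.
strawberries only: max(7.7/0.6, 263/108) = 12.83 servings → $15.40.
orange + carrots with both tight: 1.796 servings and 13.96 servings → $6.91.
orange + spinach with both tight: 2.272 servings and 1.741 servings → $2.88.
orange + strawberries: intersection lies outside the first quadrant.
carrots + spinach: intersection lies outside the first quadrant.
carrots + strawberries with both tight: 13.53 servings and 1.558 servings → $7.96.
spinach + strawberries with both tight: 1.674 servings and 1.955 servings → $4.35.
The minimum over all feasible corners is $2.88.

$2.88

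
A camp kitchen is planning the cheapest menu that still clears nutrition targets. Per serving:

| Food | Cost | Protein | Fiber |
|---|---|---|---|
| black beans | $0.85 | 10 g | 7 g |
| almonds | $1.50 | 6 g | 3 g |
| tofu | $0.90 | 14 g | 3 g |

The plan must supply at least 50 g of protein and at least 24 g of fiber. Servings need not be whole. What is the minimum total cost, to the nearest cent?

$3.78

black beans only: max(50/10, 24/7) = 5 servings → $4.25.
almonds only: max(50/6, 24/3) = 8.333 servings → $12.50.
tofu only: max(50/14, 24/3) = 8 servings → $7.20.
black beans + almonds with both targets exact would need a negative amount; discard.
black beans + tofu with both tight: 2.735 servings and 1.618 servings → $3.78.
almonds + tofu with both tight: 7.75 servings and 0.25 servings → $11.85.
The minimum over all feasible corners is $3.78.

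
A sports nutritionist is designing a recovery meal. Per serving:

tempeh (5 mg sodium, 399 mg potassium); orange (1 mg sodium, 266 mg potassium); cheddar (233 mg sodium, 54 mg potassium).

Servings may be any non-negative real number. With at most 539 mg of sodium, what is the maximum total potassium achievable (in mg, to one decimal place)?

Potassium per mg sodium: orange 266, tempeh 79.8, cheddar 0.2318.
With no serving limits, spend the whole sodium allowance on orange: 539 mg / 1 mg × 266 mg = 143374.0 mg.

143374.0 mg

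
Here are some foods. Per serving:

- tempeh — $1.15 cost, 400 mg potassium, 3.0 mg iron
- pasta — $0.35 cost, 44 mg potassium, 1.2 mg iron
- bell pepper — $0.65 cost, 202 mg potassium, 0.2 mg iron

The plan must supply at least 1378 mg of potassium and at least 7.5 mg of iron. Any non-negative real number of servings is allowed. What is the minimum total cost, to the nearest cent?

With two linear requirements the optimum uses one or two foods; enumerate the corners.
tempeh only: max(1378/400, 7.5/3.0) = 3.445 servings → $3.96.
pasta only: max(1378/44, 7.5/1.2) = 31.32 servings → $10.96.
bell pepper only: max(1378/202, 7.5/0.2) = 37.5 servings → $24.38.
tempeh + pasta with both targets exact would need a negative amount; discard.
tempeh + bell pepper with both tight: 2.356 servings and 2.156 servings → $4.11.
pasta + bell pepper with both tight: 5.306 servings and 5.666 servings → $5.54.
The minimum over all feasible corners is $3.96.

$3.96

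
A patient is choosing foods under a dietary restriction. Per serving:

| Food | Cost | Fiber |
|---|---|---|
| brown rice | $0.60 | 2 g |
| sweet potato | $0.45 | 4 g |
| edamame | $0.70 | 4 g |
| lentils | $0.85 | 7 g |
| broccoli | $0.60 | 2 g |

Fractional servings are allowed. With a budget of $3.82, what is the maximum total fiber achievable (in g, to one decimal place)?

34.0 g

Fiber per dollar: sweet potato 8.889, lentils 8.235, edamame 5.714, brown rice 3.333, broccoli 3.333.
With no serving limits, spend the whole cost allowance on sweet potato: $3.82 / $0.45 × 4 g = 34.0 g.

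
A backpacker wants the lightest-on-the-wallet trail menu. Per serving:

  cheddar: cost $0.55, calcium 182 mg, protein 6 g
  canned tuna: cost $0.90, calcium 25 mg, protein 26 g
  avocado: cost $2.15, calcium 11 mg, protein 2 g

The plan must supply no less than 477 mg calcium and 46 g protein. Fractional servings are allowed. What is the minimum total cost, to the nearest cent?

$2.43

This is a tiny linear program; its minimum lies at a vertex of the feasible set. List the vertices and price them.
cheddar only: max(477/182, 46/6) = 7.667 servings → $4.22.
canned tuna only: max(477/25, 46/26) = 19.08 servings → $17.17.
avocado only: max(477/11, 46/2) = 43.36 servings → $93.23.
cheddar + canned tuna with both tight: 2.456 servings and 1.203 servings → $2.43.
cheddar + avocado with both tight: 1.503 servings and 18.49 servings → $40.58.
canned tuna + avocado: the both-tight solution has a negative serving — not a feasible corner.
Cheapest feasible corner: $2.43.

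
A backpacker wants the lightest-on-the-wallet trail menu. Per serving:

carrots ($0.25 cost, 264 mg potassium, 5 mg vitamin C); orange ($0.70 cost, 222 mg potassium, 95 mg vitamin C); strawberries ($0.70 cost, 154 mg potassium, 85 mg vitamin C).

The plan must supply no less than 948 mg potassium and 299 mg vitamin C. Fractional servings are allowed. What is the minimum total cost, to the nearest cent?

$2.41

For a min-cost LP with two ≥-constraints, a basic feasible solution has at most two positive variables.
carrots only: max(948/264, 299/5) = 59.8 servings → $14.95.
orange only: max(948/222, 299/95) = 4.27 servings → $2.99.
strawberries only: max(948/154, 299/85) = 6.156 servings → $4.31.
carrots + orange with both tight: 0.988 servings and 3.095 servings → $2.41.
carrots + strawberries with both tight: 1.594 servings and 3.424 servings → $2.80.
orange + strawberries: the both-tight solution has a negative serving — not a feasible corner.
The minimum over all feasible corners is $2.41.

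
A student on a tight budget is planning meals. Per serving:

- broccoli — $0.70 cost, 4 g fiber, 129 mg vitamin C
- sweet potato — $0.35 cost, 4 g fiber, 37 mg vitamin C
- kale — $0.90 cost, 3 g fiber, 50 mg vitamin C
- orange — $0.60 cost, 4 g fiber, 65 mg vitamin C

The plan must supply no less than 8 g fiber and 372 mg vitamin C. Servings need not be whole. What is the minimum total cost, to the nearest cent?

With two linear requirements the optimum uses one or two foods; enumerate the corners.
broccoli only: max(8/4, 372/129) = 2.884 servings → $2.02.
sweet potato only: max(8/4, 372/37) = 10.05 servings → $3.52.
kale only: max(8/3, 372/50) = 7.44 servings → $6.70.
orange only: max(8/4, 372/65) = 5.723 servings → $3.43.
broccoli + sweet potato: intersection lies outside the first quadrant.
broccoli + kale with both targets exact would need a negative amount; discard.
broccoli + orange with both targets exact would need a negative amount; discard.
sweet potato + kale with both targets exact would need a negative amount; discard.
sweet potato + orange: the both-tight solution has a negative serving — not a feasible corner.
kale + orange with both targets exact would need a negative amount; discard.
The minimum over all feasible corners is $2.02.

$2.02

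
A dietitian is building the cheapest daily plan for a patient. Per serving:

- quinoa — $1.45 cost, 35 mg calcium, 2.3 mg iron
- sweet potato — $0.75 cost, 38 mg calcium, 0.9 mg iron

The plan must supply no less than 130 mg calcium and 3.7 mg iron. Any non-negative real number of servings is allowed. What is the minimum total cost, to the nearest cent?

$2.89

This is a tiny linear program; its minimum lies at a vertex of the feasible set. List the vertices and price them.
quinoa only: max(130/35, 3.7/2.3) = 3.714 servings → $5.39.
sweet potato only: max(130/38, 3.7/0.9) = 4.111 servings → $3.08.
quinoa + sweet potato with both tight: 0.4222 servings and 3.032 servings → $2.89.
So the least-cost plan costs $2.89.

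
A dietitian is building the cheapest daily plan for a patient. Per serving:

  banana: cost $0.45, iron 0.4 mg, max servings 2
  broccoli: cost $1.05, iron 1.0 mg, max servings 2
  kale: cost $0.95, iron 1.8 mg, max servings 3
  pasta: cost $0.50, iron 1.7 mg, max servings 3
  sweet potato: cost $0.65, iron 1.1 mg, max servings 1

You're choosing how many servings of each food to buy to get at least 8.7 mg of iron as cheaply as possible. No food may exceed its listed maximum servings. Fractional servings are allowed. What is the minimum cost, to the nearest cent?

Cost per mg of iron: pasta $0.2941, kale $0.5278, sweet potato $0.5909, broccoli $1.0500, banana $1.1250.
Take 3 servings of pasta: +5.1 mg iron for $1.50 (total $1.50, still need 3.6 mg).
Take 2 servings of kale: +3.6 mg iron for $1.90 (total $3.40, still need 0.0 mg).
Filling from the cheapest source first is optimal under one linear minimum: $3.40.

$3.40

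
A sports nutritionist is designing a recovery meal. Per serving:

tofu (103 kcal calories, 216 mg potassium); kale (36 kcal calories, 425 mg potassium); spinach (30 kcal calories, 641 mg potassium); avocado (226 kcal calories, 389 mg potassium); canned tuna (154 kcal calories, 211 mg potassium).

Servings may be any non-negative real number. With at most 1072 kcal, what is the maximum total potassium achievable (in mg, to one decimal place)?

Potassium per kcal: spinach 21.37, kale 11.81, tofu 2.097, avocado 1.721, canned tuna 1.37.
With no serving limits, spend the whole calories allowance on spinach: 1072 kcal / 30 kcal × 641 mg = 22905.1 mg.

22905.1 mg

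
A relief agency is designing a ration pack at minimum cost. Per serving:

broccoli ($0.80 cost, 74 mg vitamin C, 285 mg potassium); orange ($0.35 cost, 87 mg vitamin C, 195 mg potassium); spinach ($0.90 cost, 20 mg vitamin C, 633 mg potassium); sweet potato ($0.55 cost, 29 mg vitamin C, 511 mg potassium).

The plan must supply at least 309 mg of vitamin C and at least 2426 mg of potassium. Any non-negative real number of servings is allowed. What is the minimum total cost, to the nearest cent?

With two linear requirements the optimum uses one or two foods; enumerate the corners.
broccoli only: max(309/74, 2426/285) = 8.512 servings → $6.81.
orange only: max(309/87, 2426/195) = 12.44 servings → $4.35.
spinach only: max(309/20, 2426/633) = 15.45 servings → $13.90.
sweet potato only: max(309/29, 2426/511) = 10.66 servings → $5.86.
broccoli + orange: the both-tight solution has a negative serving — not a feasible corner.
broccoli + spinach with both tight: 3.575 servings and 2.223 servings → $4.86.
broccoli + sweet potato with both tight: 2.963 servings and 3.095 servings → $4.07.
orange + spinach with both tight: 2.874 servings and 2.947 servings → $3.66.
orange + sweet potato with both tight: 2.256 servings and 3.887 servings → $2.93.
spinach + sweet potato: intersection lies outside the first quadrant.
So the least-cost plan costs $2.93.

$2.93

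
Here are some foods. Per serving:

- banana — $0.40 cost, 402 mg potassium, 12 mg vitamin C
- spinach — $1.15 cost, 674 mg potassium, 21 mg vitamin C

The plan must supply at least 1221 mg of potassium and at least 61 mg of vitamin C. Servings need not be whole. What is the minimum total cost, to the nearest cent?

Compare the cost at each extreme point of the feasible region.
banana only: max(1221/402, 61/12) = 5.083 servings → $2.03.
spinach only: max(1221/674, 61/21) = 2.905 servings → $3.34.
banana + spinach: intersection lies outside the first quadrant.
Cheapest feasible corner: $2.03.

$2.03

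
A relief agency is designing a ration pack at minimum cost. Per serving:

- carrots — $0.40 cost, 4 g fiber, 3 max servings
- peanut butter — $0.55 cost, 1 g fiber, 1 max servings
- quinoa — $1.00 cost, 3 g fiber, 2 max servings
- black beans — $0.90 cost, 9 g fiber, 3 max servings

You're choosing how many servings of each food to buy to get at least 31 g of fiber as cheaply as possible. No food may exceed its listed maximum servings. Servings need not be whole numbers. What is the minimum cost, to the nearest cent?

Cost per g of fiber: carrots $0.1000, black beans $0.1000, quinoa $0.3333, peanut butter $0.5500.
Take 3 servings of carrots: +12.0 g fiber for $1.20 (total $1.20, still need 19.0 g).
Take 2.111 servings of black beans: +19.0 g fiber for $1.90 (total $3.10, still need 0.0 g).
Greedy by cheapest-per-g is optimal for a single linear constraint, so the minimum cost is $3.10.

$3.10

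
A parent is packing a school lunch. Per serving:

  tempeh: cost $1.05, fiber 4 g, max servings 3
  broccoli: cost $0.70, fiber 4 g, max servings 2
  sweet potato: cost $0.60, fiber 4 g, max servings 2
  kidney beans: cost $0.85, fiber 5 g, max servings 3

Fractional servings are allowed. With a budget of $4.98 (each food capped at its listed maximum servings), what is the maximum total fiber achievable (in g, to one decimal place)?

Fiber per dollar: sweet potato 6.667, kidney beans 5.882, broccoli 5.714, tempeh 3.81.
Take 2 servings of sweet potato: spends $1.20, +8.0 g fiber (running total 8.0 g).
Take 3 servings of kidney beans: spends $2.55, +15.0 g fiber (running total 23.0 g).
Take 1.757 servings of broccoli: spends $1.23, +7.0 g fiber (running total 30.0 g).
Filling greedily by fiber-per-dollar is optimal for one linear limit, giving 30.0 g.

30.0 g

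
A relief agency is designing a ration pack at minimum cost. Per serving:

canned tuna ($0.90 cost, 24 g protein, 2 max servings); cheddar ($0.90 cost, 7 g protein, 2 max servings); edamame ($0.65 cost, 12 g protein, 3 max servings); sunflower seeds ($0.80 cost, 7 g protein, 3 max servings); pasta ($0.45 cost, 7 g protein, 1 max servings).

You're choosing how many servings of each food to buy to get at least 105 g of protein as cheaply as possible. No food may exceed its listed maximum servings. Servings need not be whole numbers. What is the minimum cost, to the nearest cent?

Cost per g of protein: canned tuna $0.0375, edamame $0.0542, pasta $0.0643, sunflower seeds $0.1143, cheddar $0.1286.
Take 2 servings of canned tuna: +48.0 g protein for $1.80 (total $1.80, still need 57.0 g).
Take 3 servings of edamame: +36.0 g protein for $1.95 (total $3.75, still need 21.0 g).
Take 1 serving of pasta: +7.0 g protein for $0.45 (total $4.20, still need 14.0 g).
Take 2 servings of sunflower seeds: +14.0 g protein for $1.60 (total $5.80, still need 0.0 g).
Filling from the cheapest source first is optimal under one linear minimum: $5.80.

$5.80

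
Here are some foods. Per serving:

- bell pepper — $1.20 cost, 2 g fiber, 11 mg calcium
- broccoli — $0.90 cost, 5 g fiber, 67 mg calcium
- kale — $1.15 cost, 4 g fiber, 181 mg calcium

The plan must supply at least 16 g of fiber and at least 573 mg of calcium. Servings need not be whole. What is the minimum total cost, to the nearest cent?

An LP optimum is at a vertex; with two nutrient constraints at most two foods are used. Check each candidate.
bell pepper only: max(16/2, 573/11) = 52.09 servings → $62.51.
broccoli only: max(16/5, 573/67) = 8.552 servings → $7.70.
kale only: max(16/4, 573/181) = 4 servings → $4.60.
bell pepper + broccoli with both targets exact would need a negative amount; discard.
bell pepper + kale with both tight: 1.899 servings and 3.05 servings → $5.79.
broccoli + kale with both tight: 0.9482 servings and 2.815 servings → $4.09.
Cheapest feasible corner: $4.09.

$4.09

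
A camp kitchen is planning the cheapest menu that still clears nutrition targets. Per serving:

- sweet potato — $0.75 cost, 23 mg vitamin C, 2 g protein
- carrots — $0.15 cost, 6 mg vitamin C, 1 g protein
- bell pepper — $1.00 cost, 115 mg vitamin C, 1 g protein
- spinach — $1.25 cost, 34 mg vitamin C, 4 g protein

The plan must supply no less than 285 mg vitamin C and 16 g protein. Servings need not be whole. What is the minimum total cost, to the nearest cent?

$3.87

Check every corner: each single food scaled to meet both minima, and each pair solved so both constraints bind.
sweet potato only: max(285/23, 16/2) = 12.39 servings → $9.29.
carrots only: max(285/6, 16/1) = 47.5 servings → $7.12.
bell pepper only: max(285/115, 16/1) = 16 servings → $16.00.
spinach only: max(285/34, 16/4) = 8.382 servings → $10.48.
sweet potato + carrots: the both-tight solution has a negative serving — not a feasible corner.
sweet potato + bell pepper with both tight: 7.512 servings and 0.9758 servings → $6.61.
sweet potato + spinach: intersection lies outside the first quadrant.
carrots + bell pepper with both tight: 14.27 servings and 1.734 servings → $3.87.
carrots + spinach: intersection lies outside the first quadrant.
bell pepper + spinach with both tight: 1.399 servings and 3.65 servings → $5.96.
Cheapest feasible corner: $3.87.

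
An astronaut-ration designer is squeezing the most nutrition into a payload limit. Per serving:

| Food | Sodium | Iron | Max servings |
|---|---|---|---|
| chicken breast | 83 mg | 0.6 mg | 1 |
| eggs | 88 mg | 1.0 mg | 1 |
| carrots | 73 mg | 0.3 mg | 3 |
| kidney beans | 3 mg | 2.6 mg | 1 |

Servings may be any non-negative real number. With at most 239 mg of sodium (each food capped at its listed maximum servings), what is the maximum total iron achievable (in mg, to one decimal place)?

4.5 mg

Iron per mg sodium: kidney beans 0.8667, eggs 0.01136, chicken breast 0.007229, carrots 0.00411.
Take 1 serving of kidney beans: uses 3 mg sodium, +2.6 mg iron (running total 2.6 mg).
Take 1 serving of eggs: uses 88 mg sodium, +1.0 mg iron (running total 3.6 mg).
Take 1 serving of chicken breast: uses 83 mg sodium, +0.6 mg iron (running total 4.2 mg).
Take 0.8904 servings of carrots: uses 65 mg sodium, +0.3 mg iron (running total 4.5 mg).
Filling greedily by iron-per-mg sodium is optimal for one linear limit, giving 4.5 mg.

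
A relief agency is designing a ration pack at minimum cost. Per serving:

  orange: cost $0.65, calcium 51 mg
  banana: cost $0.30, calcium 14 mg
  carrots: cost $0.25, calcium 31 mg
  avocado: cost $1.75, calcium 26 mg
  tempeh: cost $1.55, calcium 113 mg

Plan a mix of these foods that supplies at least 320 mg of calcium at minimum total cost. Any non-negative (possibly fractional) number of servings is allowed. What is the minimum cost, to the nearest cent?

Cost per mg of calcium: carrots $0.0081, orange $0.0127, tempeh $0.0137, banana $0.0214, avocado $0.0673.
With no serving limits, use only carrots: 320 mg / 31 mg = 10.32 servings × $0.25 = $2.58.

$2.58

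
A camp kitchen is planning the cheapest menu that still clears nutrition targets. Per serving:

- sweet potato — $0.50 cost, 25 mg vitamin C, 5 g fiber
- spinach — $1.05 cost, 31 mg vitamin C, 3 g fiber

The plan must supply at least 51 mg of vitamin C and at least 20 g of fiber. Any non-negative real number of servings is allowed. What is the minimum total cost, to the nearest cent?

The cheapest plan sits at a corner of the feasible region — with two constraints it uses at most two foods.
sweet potato only: max(51/25, 20/5) = 4 servings → $2.00.
spinach only: max(51/31, 20/3) = 6.667 servings → $7.00.
sweet potato + spinach with both targets exact would need a negative amount; discard.
The minimum over all feasible corners is $2.00.

$2.00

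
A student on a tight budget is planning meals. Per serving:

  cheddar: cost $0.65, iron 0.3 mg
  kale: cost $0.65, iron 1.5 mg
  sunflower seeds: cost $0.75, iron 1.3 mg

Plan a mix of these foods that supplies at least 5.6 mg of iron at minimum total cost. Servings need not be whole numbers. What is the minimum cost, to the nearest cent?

$2.43

Cost per mg of iron: kale $0.4333, sunflower seeds $0.5769, cheddar $2.1667.
With no serving limits, use only kale: 5.6 mg / 1.5 mg = 3.733 servings × $0.65 = $2.43.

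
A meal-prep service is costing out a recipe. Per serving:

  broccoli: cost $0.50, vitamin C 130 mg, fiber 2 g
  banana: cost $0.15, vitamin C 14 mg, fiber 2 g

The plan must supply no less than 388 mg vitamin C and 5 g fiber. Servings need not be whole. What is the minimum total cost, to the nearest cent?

At the optimum either one food covers both requirements or two foods hit both targets exactly; no other combination can be cheaper.
broccoli only: max(388/130, 5/2) = 2.985 servings → $1.49.
banana only: max(388/14, 5/2) = 27.71 servings → $4.16.
broccoli + banana with both targets exact would need a negative amount; discard.
So the least-cost plan costs $1.49.

$1.49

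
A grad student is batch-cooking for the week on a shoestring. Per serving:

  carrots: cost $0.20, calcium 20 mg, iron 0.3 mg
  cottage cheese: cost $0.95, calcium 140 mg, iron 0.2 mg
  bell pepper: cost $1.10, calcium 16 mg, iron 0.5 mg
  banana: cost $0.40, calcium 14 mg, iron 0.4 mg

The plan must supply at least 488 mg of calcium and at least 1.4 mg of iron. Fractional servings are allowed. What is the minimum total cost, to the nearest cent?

carrots only: max(488/20, 1.4/0.3) = 24.4 servings → $4.88.
cottage cheese only: max(488/140, 1.4/0.2) = 7 servings → $6.65.
bell pepper only: max(488/16, 1.4/0.5) = 30.5 servings → $33.55.
banana only: max(488/14, 1.4/0.4) = 34.86 servings → $13.94.
carrots + cottage cheese with both tight: 2.589 servings and 3.116 servings → $3.48.
carrots + bell pepper: intersection lies outside the first quadrant.
carrots + banana: intersection lies outside the first quadrant.
cottage cheese + bell pepper with both tight: 3.317 servings and 1.473 servings → $4.77.
cottage cheese + banana with both tight: 3.301 servings and 1.85 servings → $3.88.
bell pepper + banana: the both-tight solution has a negative serving — not a feasible corner.
So the least-cost plan costs $3.48.

$3.48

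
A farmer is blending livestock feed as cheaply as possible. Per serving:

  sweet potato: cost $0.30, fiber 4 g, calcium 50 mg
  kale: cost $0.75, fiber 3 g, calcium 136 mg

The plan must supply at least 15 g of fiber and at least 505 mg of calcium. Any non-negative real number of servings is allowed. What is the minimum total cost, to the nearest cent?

With two linear requirements the optimum uses one or two foods; enumerate the corners.
sweet potato only: max(15/4, 505/50) = 10.1 servings → $3.03.
kale only: max(15/3, 505/136) = 5 servings → $3.75.
sweet potato + kale with both tight: 1.332 servings and 3.223 servings → $2.82.
So the least-cost plan costs $2.82.

$2.82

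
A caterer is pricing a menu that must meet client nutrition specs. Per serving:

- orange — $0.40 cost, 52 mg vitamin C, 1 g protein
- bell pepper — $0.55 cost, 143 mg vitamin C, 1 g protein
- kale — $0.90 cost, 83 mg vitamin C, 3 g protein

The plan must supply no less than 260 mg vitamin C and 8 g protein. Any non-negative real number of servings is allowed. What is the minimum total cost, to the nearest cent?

Check every corner: each single food scaled to meet both minima, and each pair solved so both constraints bind.
orange only: max(260/52, 8/1) = 8 servings → $3.20.
bell pepper only: max(260/143, 8/1) = 8 servings → $4.40.
kale only: max(260/83, 8/3) = 3.133 servings → $2.82.
orange + bell pepper with both targets exact would need a negative amount; discard.
orange + kale with both tight: 1.589 servings and 2.137 servings → $2.56.
bell pepper + kale with both tight: 0.3353 servings and 2.555 servings → $2.48.
Cheapest feasible corner: $2.48.

$2.48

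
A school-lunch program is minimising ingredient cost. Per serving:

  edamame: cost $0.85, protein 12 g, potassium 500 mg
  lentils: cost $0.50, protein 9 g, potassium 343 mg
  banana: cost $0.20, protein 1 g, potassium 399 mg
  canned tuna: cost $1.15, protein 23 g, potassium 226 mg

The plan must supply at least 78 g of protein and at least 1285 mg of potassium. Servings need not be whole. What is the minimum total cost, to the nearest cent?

$4.00

edamame only: max(78/12, 1285/500) = 6.5 servings → $5.53.
lentils only: max(78/9, 1285/343) = 8.667 servings → $4.33.
banana only: max(78/1, 1285/399) = 78 servings → $15.60.
canned tuna only: max(78/23, 1285/226) = 5.686 servings → $6.54.
edamame + lentils: intersection lies outside the first quadrant.
edamame + banana with both targets exact would need a negative amount; discard.
edamame + canned tuna with both tight: 1.357 servings and 2.683 servings → $4.24.
lentils + banana: the both-tight solution has a negative serving — not a feasible corner.
lentils + canned tuna with both tight: 2.037 servings and 2.594 servings → $4.00.
banana + canned tuna with both tight: 1.332 servings and 3.333 servings → $4.10.
The minimum over all feasible corners is $4.00.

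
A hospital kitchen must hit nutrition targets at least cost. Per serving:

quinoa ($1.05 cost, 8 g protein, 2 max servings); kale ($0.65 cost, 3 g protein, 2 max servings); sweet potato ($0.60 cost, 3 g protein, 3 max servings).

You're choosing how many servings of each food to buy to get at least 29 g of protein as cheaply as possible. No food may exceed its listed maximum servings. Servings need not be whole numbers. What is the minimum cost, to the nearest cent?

$4.77

Cost per g of protein: quinoa $0.1313, sweet potato $0.2000, kale $0.2167.
Take 2 servings of quinoa: +16.0 g protein for $2.10 (total $2.10, still need 13.0 g).
Take 3 servings of sweet potato: +9.0 g protein for $1.80 (total $3.90, still need 4.0 g).
Take 1.333 servings of kale: +4.0 g protein for $0.87 (total $4.77, still need 0.0 g).
Greedy by cheapest-per-g is optimal for a single linear constraint, so the minimum cost is $4.77.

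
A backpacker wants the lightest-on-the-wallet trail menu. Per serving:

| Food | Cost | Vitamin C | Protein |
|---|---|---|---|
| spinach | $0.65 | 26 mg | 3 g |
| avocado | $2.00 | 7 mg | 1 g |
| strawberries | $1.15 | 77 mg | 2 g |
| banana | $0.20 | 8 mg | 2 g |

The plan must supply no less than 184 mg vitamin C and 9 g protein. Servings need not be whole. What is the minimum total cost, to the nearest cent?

Two binding constraints pin down two serving amounts, so the optimal mix uses at most two foods. The candidates are each food alone (scaled to the tighter of vitamin C/protein) and each pair with both constraints tight.
spinach only: max(184/26, 9/3) = 7.077 servings → $4.60.
avocado only: max(184/7, 9/1) = 26.29 servings → $52.57.
strawberries only: max(184/77, 9/2) = 4.5 servings → $5.17.
banana only: max(184/8, 9/2) = 23 servings → $4.60.
spinach + avocado: intersection lies outside the first quadrant.
spinach + strawberries with both tight: 1.816 servings and 1.777 servings → $3.22.
spinach + banana: intersection lies outside the first quadrant.
avocado + strawberries with both tight: 5.159 servings and 1.921 servings → $12.53.
avocado + banana: the both-tight solution has a negative serving — not a feasible corner.
strawberries + banana with both tight: 2.145 servings and 2.355 servings → $2.94.
So the least-cost plan costs $2.94.

$2.94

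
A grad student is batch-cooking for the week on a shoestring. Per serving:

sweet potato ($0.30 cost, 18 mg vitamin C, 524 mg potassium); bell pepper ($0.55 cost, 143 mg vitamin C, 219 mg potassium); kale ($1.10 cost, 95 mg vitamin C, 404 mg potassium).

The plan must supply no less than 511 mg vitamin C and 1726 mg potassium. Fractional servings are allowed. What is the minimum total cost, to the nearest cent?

$2.40

Compare the cost at each extreme point of the feasible region.
sweet potato only: max(511/18, 1726/524) = 28.39 servings → $8.52.
bell pepper only: max(511/143, 1726/219) = 7.881 servings → $4.33.
kale only: max(511/95, 1726/404) = 5.379 servings → $5.92.
sweet potato + bell pepper with both tight: 1.9 servings and 3.334 servings → $2.40.
sweet potato + kale: the both-tight solution has a negative serving — not a feasible corner.
bell pepper + kale with both tight: 1.149 servings and 3.649 servings → $4.65.
The minimum over all feasible corners is $2.40.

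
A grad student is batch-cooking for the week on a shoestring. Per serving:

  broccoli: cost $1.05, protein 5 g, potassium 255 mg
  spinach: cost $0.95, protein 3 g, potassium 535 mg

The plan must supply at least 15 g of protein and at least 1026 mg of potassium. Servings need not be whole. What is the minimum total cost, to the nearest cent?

Minimising a linear cost over {protein ≥ 15, potassium ≥ 1026, servings ≥ 0} — the optimum is at a vertex, using one or two foods.
broccoli only: max(15/5, 1026/255) = 4.024 servings → $4.22.
spinach only: max(15/3, 1026/535) = 5 servings → $4.75.
broccoli + spinach with both tight: 2.59 servings and 0.6832 servings → $3.37.
Cheapest feasible corner: $3.37.

$3.37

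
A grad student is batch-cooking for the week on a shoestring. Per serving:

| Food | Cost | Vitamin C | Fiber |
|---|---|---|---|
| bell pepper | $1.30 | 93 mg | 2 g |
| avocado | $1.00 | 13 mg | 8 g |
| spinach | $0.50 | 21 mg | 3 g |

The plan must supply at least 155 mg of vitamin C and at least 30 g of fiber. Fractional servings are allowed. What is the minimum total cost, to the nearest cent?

$4.57

An LP optimum is at a vertex; with two nutrient constraints at most two foods are used. Check each candidate.
bell pepper only: max(155/93, 30/2) = 15 servings → $19.50.
avocado only: max(155/13, 30/8) = 11.92 servings → $11.92.
spinach only: max(155/21, 30/3) = 10 servings → $5.00.
bell pepper + avocado with both tight: 1.184 servings and 3.454 servings → $4.99.
bell pepper + spinach: intersection lies outside the first quadrant.
avocado + spinach with both tight: 1.279 servings and 6.589 servings → $4.57.
Cheapest feasible corner: $4.57.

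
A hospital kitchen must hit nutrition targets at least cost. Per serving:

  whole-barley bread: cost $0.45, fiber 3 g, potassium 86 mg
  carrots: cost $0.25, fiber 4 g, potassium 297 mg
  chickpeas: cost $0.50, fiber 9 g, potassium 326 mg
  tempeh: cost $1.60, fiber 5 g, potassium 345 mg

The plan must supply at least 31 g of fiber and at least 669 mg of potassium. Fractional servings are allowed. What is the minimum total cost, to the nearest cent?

$1.72

This is a tiny linear program; its minimum lies at a vertex of the feasible set. List the vertices and price them.
whole-barley bread only: max(31/3, 669/86) = 10.33 servings → $4.65.
carrots only: max(31/4, 669/297) = 7.75 servings → $1.94.
chickpeas only: max(31/9, 669/326) = 3.444 servings → $1.72.
tempeh only: max(31/5, 669/345) = 6.2 servings → $9.92.
whole-barley bread + carrots: intersection lies outside the first quadrant.
whole-barley bread + chickpeas: the both-tight solution has a negative serving — not a feasible corner.
whole-barley bread + tempeh: the both-tight solution has a negative serving — not a feasible corner.
carrots + chickpeas: intersection lies outside the first quadrant.
carrots + tempeh: the both-tight solution has a negative serving — not a feasible corner.
chickpeas + tempeh: intersection lies outside the first quadrant.
The minimum over all feasible corners is $1.72.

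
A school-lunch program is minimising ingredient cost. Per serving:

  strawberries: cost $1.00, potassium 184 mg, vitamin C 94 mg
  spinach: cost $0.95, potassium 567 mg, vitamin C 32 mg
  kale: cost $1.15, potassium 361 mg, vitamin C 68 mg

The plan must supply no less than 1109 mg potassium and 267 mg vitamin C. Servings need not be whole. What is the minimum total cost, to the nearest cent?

$3.55

For a min-cost LP with two ≥-constraints, a basic feasible solution has at most two positive variables.
strawberries only: max(1109/184, 267/94) = 6.027 servings → $6.03.
spinach only: max(1109/567, 267/32) = 8.344 servings → $7.93.
kale only: max(1109/361, 267/68) = 3.926 servings → $4.52.
strawberries + spinach with both tight: 2.445 servings and 1.163 servings → $3.55.
strawberries + kale with both tight: 0.9791 servings and 2.573 servings → $3.94.
spinach + kale: intersection lies outside the first quadrant.
So the least-cost plan costs $3.55.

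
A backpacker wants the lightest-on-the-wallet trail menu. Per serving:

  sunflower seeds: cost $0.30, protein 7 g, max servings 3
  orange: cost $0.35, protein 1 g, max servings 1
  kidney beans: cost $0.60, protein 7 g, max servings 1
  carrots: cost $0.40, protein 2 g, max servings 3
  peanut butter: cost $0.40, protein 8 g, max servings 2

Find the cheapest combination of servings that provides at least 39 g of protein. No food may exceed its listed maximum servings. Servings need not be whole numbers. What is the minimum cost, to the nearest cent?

Cost per g of protein: sunflower seeds $0.0429, peanut butter $0.0500, kidney beans $0.0857, carrots $0.2000, orange $0.3500.
Take 3 servings of sunflower seeds: +21.0 g protein for $0.90 (total $0.90, still need 18.0 g).
Take 2 servings of peanut butter: +16.0 g protein for $0.80 (total $1.70, still need 2.0 g).
Take 0.2857 servings of kidney beans: +2.0 g protein for $0.17 (total $1.87, still need 0.0 g).
Greedy by cheapest-per-g is optimal for a single linear constraint, so the minimum cost is $1.87.

$1.87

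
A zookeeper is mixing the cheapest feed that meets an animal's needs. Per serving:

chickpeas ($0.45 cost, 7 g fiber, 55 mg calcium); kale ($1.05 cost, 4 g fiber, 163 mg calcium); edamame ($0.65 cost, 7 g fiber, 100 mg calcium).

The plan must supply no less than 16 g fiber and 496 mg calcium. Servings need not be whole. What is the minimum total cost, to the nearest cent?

This is a tiny linear program; its minimum lies at a vertex of the feasible set. List the vertices and price them.
chickpeas only: max(16/7, 496/55) = 9.018 servings → $4.06.
kale only: max(16/4, 496/163) = 4 servings → $4.20.
edamame only: max(16/7, 496/100) = 4.96 servings → $3.22.
chickpeas + kale with both tight: 0.6775 servings and 2.814 servings → $3.26.
chickpeas + edamame with both targets exact would need a negative amount; discard.
kale + edamame with both tight: 2.526 servings and 0.8421 servings → $3.20.
Cheapest feasible corner: $3.20.

$3.20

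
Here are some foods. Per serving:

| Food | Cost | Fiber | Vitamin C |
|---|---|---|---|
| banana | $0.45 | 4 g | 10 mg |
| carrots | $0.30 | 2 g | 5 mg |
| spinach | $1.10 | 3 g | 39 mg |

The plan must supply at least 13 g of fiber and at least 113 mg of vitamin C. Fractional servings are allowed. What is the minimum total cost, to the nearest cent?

$3.41

A basic optimal solution has at most two foods positive. Try each food alone and each pair with both targets met exactly.
banana only: max(13/4, 113/10) = 11.3 servings → $5.08.
carrots only: max(13/2, 113/5) = 22.6 servings → $6.78.
spinach only: max(13/3, 113/39) = 4.333 servings → $4.77.
banana + carrots (both tight): parallel constraints — no distinct corner.
banana + spinach with both tight: 1.333 servings and 2.556 servings → $3.41.
carrots + spinach with both tight: 2.667 servings and 2.556 servings → $3.61.
The minimum over all feasible corners is $3.41.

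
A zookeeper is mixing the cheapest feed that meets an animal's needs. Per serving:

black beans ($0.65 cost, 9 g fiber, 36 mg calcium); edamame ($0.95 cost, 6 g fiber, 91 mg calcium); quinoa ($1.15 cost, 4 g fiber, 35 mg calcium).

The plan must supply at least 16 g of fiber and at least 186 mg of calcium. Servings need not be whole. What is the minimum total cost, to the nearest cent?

$2.10

This is a tiny linear program; its minimum lies at a vertex of the feasible set. List the vertices and price them.
black beans only: max(16/9, 186/36) = 5.167 servings → $3.36.
edamame only: max(16/6, 186/91) = 2.667 servings → $2.53.
quinoa only: max(16/4, 186/35) = 5.314 servings → $6.11.
black beans + edamame with both tight: 0.5638 servings and 1.821 servings → $2.10.
black beans + quinoa: the both-tight solution has a negative serving — not a feasible corner.
edamame + quinoa with both tight: 1.195 servings and 2.208 servings → $3.67.
Cheapest feasible corner: $2.10.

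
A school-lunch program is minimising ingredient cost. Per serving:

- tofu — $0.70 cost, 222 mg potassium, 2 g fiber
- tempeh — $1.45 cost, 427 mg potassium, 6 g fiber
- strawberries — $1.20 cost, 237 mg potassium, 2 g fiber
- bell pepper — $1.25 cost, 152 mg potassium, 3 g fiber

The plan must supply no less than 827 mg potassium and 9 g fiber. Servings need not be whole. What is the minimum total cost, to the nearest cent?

An LP optimum is at a vertex; with two nutrient constraints at most two foods are used. Check each candidate.
tofu only: max(827/222, 9/2) = 4.5 servings → $3.15.
tempeh only: max(827/427, 9/6) = 1.937 servings → $2.81.
strawberries only: max(827/237, 9/2) = 4.5 servings → $5.40.
bell pepper only: max(827/152, 9/3) = 5.441 servings → $6.80.
tofu + tempeh with both tight: 2.341 servings and 0.7197 servings → $2.68.
tofu + strawberries: intersection lies outside the first quadrant.
tofu + bell pepper with both tight: 3.075 servings and 0.9503 servings → $3.34.
tempeh + strawberries with both tight: 0.8433 servings and 1.97 servings → $3.59.
tempeh + bell pepper: intersection lies outside the first quadrant.
strawberries + bell pepper with both tight: 2.735 servings and 1.177 servings → $4.75.
The minimum over all feasible corners is $2.68.

$2.68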